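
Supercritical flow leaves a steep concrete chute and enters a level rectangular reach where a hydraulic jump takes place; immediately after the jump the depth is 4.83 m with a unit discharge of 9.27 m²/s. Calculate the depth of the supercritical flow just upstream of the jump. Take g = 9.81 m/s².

y₁ = 0.661 m

V₂ = q/y₂ = 9.27/4.83 = 1.92 m/s; Fr₂ = V₂/√(g·y₂) = 0.279.
From the momentum equation (using Fr₂), y₁/y₂ = ½[√(1 + 8Fr₂²) − 1] = ½[√1.622 − 1] = 0.137.
y₁ = 0.137 × 4.83 = 0.661 m.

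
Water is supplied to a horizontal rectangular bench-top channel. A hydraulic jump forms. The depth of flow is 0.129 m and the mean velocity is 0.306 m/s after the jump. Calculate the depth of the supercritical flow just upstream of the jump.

Fr₂ = V₂/√(g·y₂) = 0.306/√(9.81×0.129) = 0.272.
The Bélanger relation is symmetric: y₁/y₂ = ½[√(1 + 8Fr₂²) − 1] = ½[√1.592 − 1] = 0.131.
y₁ = 0.131 × 0.129 = 0.0169 m.

y₁ = 0.0169 m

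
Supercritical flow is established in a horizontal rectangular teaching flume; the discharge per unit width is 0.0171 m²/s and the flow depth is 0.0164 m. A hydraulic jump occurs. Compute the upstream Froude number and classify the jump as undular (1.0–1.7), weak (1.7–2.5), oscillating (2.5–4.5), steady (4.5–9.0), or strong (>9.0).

V₁ = q/y₁ = 0.0171/0.0164 = 1.04 m/s. Fr₁ = V₁/√(g·y₁) = 1.04/√(9.81×0.0164) = 2.60.
Fr₁ = 2.60 lies in the oscillating range.

Fr₁ = 2.60; oscillating jump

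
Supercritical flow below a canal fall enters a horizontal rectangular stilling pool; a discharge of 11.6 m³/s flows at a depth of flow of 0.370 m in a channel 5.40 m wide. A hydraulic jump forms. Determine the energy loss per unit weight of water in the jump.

ΔE = 0.551 m

q = Q/b = 11.6/5.40 = 2.15 m²/s; V₁ = q/y₁ = 5.81 m/s. Fr₁ = V₁/√(g·y₁) = 3.05.
From the momentum equation for a rectangular channel, y₂/y₁ = ½[√(1 + 8Fr₁²) − 1] = ½[√75.29 − 1] = 3.84.
y₂ = 3.84 × 0.370 = 1.42 m.
Head loss: ΔE = (y₂ − y₁)³/(4y₁y₂) = (1.42 − 0.370)³/(4×0.370×1.42) = 1.16/2.10 = 0.551 m.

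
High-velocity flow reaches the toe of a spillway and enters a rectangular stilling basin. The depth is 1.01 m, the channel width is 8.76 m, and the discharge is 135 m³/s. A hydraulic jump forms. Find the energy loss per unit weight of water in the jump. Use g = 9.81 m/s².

ΔE = 6.15 m

q = Q/b = 135/8.76 = 15.4 m²/s; V₁ = q/y₁ = 15.3 m/s. Fr₁ = V₁/√(g·y₁) = 4.85.
Sequent-depth ratio: y₂/y₁ = ½[√(1 + 8Fr₁²) − 1] = ½[√189.0 − 1] = 6.37.
y₂ = 6.37 × 1.01 = 6.44 m.
Head loss: ΔE = (y₂ − y₁)³/(4y₁y₂) = (6.44 − 1.01)³/(4×1.01×6.44) = 160/26.0 = 6.15 m.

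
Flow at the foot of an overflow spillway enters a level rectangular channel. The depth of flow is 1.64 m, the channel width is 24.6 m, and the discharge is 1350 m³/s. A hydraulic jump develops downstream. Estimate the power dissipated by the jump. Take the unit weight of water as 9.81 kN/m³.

q = Q/b = 1350/24.6 = 54.9 m²/s; V₁ = q/y₁ = 33.5 m/s. Fr₁ = V₁/√(g·y₁) = 8.34.
By Bélanger, y₂/y₁ = ½[√(1 + 8Fr₁²) − 1] = ½[√557.8 − 1] = 11.3.
y₂ = 11.3 × 1.64 = 18.5 m.
V₂ = q/y₂ = 54.9/18.5 = 2.96 m/s. E₁ = y₁ + V₁²/2g = 58.7 m; E₂ = y₂ + V₂²/2g = 19.0 m. ΔE = E₁ − E₂ = 39.7 m.
P = γ·Q·ΔE = 9.81 × 1350 × 39.7 = 526003 kW.

P = 526003 kW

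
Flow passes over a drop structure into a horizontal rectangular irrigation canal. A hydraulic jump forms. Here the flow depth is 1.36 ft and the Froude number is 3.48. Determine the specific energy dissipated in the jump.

Fr₁ = 3.48 (given).
Sequent-depth ratio: y₂/y₁ = ½[√(1 + 8Fr₁²) − 1] = ½[√97.88 − 1] = 4.45.
y₂ = 4.45 × 1.36 = 6.05 ft.
V₁ = Fr₁·√(g·y₁) = 3.48×√(32.2×1.36) = 23.0 ft/s; q = V₁·y₁ = 31.3 ft²/s. V₂ = q/y₂ = 31.3/6.05 = 5.18 ft/s. E₁ = y₁ + V₁²/2g = 9.60 ft; E₂ = y₂ + V₂²/2g = 6.46 ft. ΔE = E₁ − E₂ = 3.13 ft.

ΔE = 3.13 ft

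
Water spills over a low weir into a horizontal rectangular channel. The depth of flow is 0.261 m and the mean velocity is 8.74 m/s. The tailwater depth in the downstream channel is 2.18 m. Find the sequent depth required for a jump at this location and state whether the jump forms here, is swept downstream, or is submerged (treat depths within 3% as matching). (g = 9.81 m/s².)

Fr₁ = V₁/√(g·y₁) = 8.74/√(9.81×0.261) = 5.46.
Sequent-depth ratio: y₂/y₁ = ½[√(1 + 8Fr₁²) − 1] = ½[√239.7 − 1] = 7.24.
y₂ = 7.24 × 0.261 = 1.89 m.
Tailwater y_tw = 2.18 m: y_tw > y₂, so the jump is submerged.

y₂ = 1.89 m; the jump is submerged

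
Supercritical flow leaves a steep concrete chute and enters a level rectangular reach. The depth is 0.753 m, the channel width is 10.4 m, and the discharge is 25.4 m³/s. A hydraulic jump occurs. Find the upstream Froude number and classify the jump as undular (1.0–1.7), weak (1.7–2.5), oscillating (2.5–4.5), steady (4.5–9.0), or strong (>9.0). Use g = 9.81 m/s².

q = Q/b = 25.4/10.4 = 2.44 m²/s; V₁ = q/y₁ = 3.24 m/s. Fr₁ = V₁/√(g·y₁) = 1.19.
Fr₁ = 1.19 lies in the undular range.

Fr₁ = 1.19; undular jump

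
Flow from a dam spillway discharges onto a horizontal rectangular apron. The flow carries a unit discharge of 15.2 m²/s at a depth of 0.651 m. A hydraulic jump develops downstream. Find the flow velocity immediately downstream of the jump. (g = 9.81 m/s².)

V₁ = q/y₁ = 15.2/0.651 = 23.3 m/s. Fr₁ = V₁/√(g·y₁) = 23.3/√(9.81×0.651) = 9.24.
By Bélanger, y₂/y₁ = ½[√(1 + 8Fr₁²) − 1] = ½[√683.9 − 1] = 12.6.
y₂ = 12.6 × 0.651 = 8.19 m.
V₂ = q/y₂ = 15.2/8.19 = 1.86 m/s.

V₂ = 1.86 m/s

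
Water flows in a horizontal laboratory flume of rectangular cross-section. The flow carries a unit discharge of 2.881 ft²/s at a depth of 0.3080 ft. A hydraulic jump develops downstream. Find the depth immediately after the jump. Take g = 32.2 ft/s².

y₂ = 1.149 ft

V₁ = q/y₁ = 2.881/0.3080 = 9.354 ft/s. Fr₁ = V₁/√(g·y₁) = 9.354/√(32.2×0.3080) = 2.970.
Sequent-depth ratio: y₂/y₁ = ½[√(1 + 8Fr₁²) − 1] = ½[√71.578 − 1] = 3.730.
y₂ = 3.730 × 0.3080 = 1.149 ft.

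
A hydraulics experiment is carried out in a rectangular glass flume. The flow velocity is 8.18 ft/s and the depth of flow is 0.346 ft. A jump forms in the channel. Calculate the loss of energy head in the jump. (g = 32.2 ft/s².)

ΔE = 0.231 ft

Fr₁ = V₁/√(g·y₁) = 8.18/√(32.2×0.346) = 2.45.
Conjugate-depth relation: y₂/y₁ = ½[√(1 + 8Fr₁²) − 1] = ½[√49.05 − 1] = 3.00.
y₂ = 3.00 × 0.346 = 1.04 ft.
q = V₁·y₁ = 8.18 × 0.346 = 2.83 ft²/s. V₂ = q/y₂ = 2.83/1.04 = 2.73 ft/s. E₁ = y₁ + V₁²/2g = 1.39 ft; E₂ = y₂ + V₂²/2g = 1.15 ft. ΔE = E₁ − E₂ = 0.231 ft.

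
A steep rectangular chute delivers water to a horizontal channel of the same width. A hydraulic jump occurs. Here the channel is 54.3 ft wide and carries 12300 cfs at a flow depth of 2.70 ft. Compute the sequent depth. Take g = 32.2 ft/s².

y₂ = 33.0 ft

q = Q/b = 12300/54.3 = 227 ft²/s; V₁ = q/y₁ = 83.9 ft/s. Fr₁ = V₁/√(g·y₁) = 9.00.
By Bélanger, y₂/y₁ = ½[√(1 + 8Fr₁²) − 1] = ½[√648.7 − 1] = 12.2.
y₂ = 12.2 × 2.70 = 33.0 ft.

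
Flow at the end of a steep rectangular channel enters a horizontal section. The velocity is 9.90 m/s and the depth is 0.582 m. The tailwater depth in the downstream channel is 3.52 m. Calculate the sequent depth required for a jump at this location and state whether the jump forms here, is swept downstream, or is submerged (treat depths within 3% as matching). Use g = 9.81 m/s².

Fr₁ = V₁/√(g·y₁) = 9.90/√(9.81×0.582) = 4.14.
Bélanger equation: y₂/y₁ = ½[√(1 + 8Fr₁²) − 1] = ½[√138.3 − 1] = 5.38.
y₂ = 5.38 × 0.582 = 3.13 m.
Tailwater y_tw = 3.52 m: y_tw > y₂, so the jump is submerged.

y₂ = 3.13 m; the jump is submerged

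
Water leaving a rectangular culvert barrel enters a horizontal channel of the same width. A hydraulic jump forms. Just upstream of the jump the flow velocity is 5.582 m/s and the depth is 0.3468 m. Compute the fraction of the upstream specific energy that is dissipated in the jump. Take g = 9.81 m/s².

ΔE/E₁ = 0.261 (26.1%)

Fr₁ = V₁/√(g·y₁) = 5.582/√(9.81×0.3468) = 3.026.
Bélanger equation: y₂/y₁ = ½[√(1 + 8Fr₁²) − 1] = ½[√74.269 − 1] = 3.809.
y₂ = 3.809 × 0.3468 = 1.321 m.
E₁ = y₁ + V₁²/2g = 1.935 m. ΔE = (y₂ − y₁)³/(4y₁y₂) = 0.5045 m. ΔE/E₁ = 0.5045/1.935 = 0.261.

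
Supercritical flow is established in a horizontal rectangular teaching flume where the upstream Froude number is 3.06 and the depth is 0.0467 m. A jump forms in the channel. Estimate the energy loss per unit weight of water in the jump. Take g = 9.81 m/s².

ΔE = 0.0705 m

Fr₁ = 3.06 (given).
Sequent-depth ratio: y₂/y₁ = ½[√(1 + 8Fr₁²) − 1] = ½[√75.91 − 1] = 3.86.
y₂ = 3.86 × 0.0467 = 0.180 m.
V₁ = Fr₁·√(g·y₁) = 3.06×√(9.81×0.0467) = 2.07 m/s; q = V₁·y₁ = 0.0967 m²/s. V₂ = q/y₂ = 0.0967/0.180 = 0.537 m/s. E₁ = y₁ + V₁²/2g = 0.265 m; E₂ = y₂ + V₂²/2g = 0.195 m. ΔE = E₁ − E₂ = 0.0705 m.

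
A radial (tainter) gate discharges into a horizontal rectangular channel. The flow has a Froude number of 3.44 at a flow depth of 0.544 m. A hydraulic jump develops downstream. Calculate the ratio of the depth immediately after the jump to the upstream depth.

y₂/y₁ = 4.39

Fr₁ = 3.44 (given).
Bélanger equation: y₂/y₁ = ½[√(1 + 8Fr₁²) − 1] = ½[√95.67 − 1] = 4.39.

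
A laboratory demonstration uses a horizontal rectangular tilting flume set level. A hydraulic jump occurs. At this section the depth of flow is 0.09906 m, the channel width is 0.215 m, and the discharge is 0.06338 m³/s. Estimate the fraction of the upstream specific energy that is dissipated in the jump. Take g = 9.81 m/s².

ΔE/E₁ = 0.260 (26.0%)

q = Q/b = 0.06338/0.215 = 0.2948 m²/s; V₁ = q/y₁ = 2.976 m/s. Fr₁ = V₁/√(g·y₁) = 3.019.
From the momentum equation for a rectangular channel, y₂/y₁ = ½[√(1 + 8Fr₁²) − 1] = ½[√73.904 − 1] = 3.798.
y₂ = 3.798 × 0.09906 = 0.3763 m.
E₁ = y₁ + V₁²/2g = 0.5504 m. ΔE = (y₂ − y₁)³/(4y₁y₂) = 0.1429 m. ΔE/E₁ = 0.1429/0.5504 = 0.260.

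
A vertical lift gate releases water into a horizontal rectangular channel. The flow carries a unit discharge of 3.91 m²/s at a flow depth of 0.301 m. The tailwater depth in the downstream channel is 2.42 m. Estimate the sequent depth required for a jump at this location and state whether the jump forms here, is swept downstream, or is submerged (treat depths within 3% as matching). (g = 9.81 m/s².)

V₁ = q/y₁ = 3.91/0.301 = 13.0 m/s. Fr₁ = V₁/√(g·y₁) = 13.0/√(9.81×0.301) = 7.56.
By Bélanger, y₂/y₁ = ½[√(1 + 8Fr₁²) − 1] = ½[√458.2 − 1] = 10.2.
y₂ = 10.2 × 0.301 = 3.07 m.
Tailwater y_tw = 2.42 m: y_tw < y₂, so the jump is swept downstream.

y₂ = 3.07 m; the jump is swept downstream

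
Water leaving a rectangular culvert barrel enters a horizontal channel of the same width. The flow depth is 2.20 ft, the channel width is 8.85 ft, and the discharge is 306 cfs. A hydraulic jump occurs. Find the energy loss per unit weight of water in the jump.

q = Q/b = 306/8.85 = 34.6 ft²/s; V₁ = q/y₁ = 15.7 ft/s. Fr₁ = V₁/√(g·y₁) = 1.87.
By Bélanger, y₂/y₁ = ½[√(1 + 8Fr₁²) − 1] = ½[√28.89 − 1] = 2.19.
y₂ = 2.19 × 2.20 = 4.81 ft.
V₂ = q/y₂ = 34.6/4.81 = 7.18 ft/s. E₁ = y₁ + V₁²/2g = 6.04 ft; E₂ = y₂ + V₂²/2g = 5.61 ft. ΔE = E₁ − E₂ = 0.421 ft.

ΔE = 0.421 ft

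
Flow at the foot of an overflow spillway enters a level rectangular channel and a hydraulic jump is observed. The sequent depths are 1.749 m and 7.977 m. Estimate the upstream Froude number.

For a rectangular channel the momentum equation gives q² = ½·g·y₁·y₂·(y₁ + y₂) = ½×9.81×1.749×7.977×9.726 = 665.6.
q = √665.6 = 25.80 m²/s.
V₁ = q/y₁ = 14.75 m/s; Fr₁ = V₁/√(g·y₁) = 3.561.

Fr₁ = 3.561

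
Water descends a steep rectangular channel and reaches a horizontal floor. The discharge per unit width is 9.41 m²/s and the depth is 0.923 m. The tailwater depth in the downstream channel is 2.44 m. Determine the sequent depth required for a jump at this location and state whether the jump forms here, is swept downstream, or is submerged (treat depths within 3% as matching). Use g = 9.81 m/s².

y₂ = 3.99 m; the jump is swept downstream

V₁ = q/y₁ = 9.41/0.923 = 10.2 m/s. Fr₁ = V₁/√(g·y₁) = 10.2/√(9.81×0.923) = 3.39.
Bélanger equation: y₂/y₁ = ½[√(1 + 8Fr₁²) − 1] = ½[√92.83 − 1] = 4.32.
y₂ = 4.32 × 0.923 = 3.99 m.
Tailwater y_tw = 2.44 m: y_tw < y₂, so the jump is swept downstream.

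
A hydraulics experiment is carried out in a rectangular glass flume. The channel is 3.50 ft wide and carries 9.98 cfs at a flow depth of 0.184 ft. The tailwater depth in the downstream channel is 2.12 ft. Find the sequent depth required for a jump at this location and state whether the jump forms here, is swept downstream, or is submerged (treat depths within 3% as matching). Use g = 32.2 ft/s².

y₂ = 1.57 ft; the jump is submerged

q = Q/b = 9.98/3.50 = 2.85 ft²/s; V₁ = q/y₁ = 15.5 ft/s. Fr₁ = V₁/√(g·y₁) = 6.37.
Bélanger equation: y₂/y₁ = ½[√(1 + 8Fr₁²) − 1] = ½[√325.3 − 1] = 8.52.
y₂ = 8.52 × 0.184 = 1.57 ft.
Tailwater y_tw = 2.12 ft: y_tw > y₂, so the jump is submerged.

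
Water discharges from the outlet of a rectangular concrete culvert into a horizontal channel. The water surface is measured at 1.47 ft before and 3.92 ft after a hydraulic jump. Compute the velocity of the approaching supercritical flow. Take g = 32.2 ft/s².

V₁ = 15.2 ft/s

For a rectangular channel the momentum equation gives q² = ½·g·y₁·y₂·(y₁ + y₂) = ½×32.2×1.47×3.92×5.39 = 500.
q = √500 = 22.4 ft²/s.
V₁ = q/y₁ = 22.4/1.47 = 15.2 ft/s.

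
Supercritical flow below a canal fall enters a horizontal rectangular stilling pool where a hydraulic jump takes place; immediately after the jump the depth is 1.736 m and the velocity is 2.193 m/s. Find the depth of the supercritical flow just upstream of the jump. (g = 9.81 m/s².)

Fr₂ = V₂/√(g·y₂) = 2.193/√(9.81×1.736) = 0.5314.
From the momentum equation (using Fr₂), y₁/y₂ = ½[√(1 + 8Fr₂²) − 1] = ½[√3.2592 − 1] = 0.4027.
y₁ = 0.4027 × 1.736 = 0.6990 m.

y₁ = 0.6990 m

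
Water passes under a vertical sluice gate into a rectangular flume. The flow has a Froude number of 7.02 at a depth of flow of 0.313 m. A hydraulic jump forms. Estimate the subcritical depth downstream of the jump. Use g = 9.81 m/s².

y₂ = 2.95 m

Fr₁ = 7.02 (given).
From the momentum equation for a rectangular channel, y₂/y₁ = ½[√(1 + 8Fr₁²) − 1] = ½[√395.2 − 1] = 9.44.
y₂ = 9.44 × 0.313 = 2.95 m.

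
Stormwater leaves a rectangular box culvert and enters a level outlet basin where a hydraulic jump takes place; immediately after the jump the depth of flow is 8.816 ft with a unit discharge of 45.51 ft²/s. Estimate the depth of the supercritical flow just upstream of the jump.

V₂ = q/y₂ = 45.51/8.816 = 5.162 ft/s; Fr₂ = V₂/√(g·y₂) = 0.3064.
The Bélanger relation is symmetric: y₁/y₂ = ½[√(1 + 8Fr₂²) − 1] = ½[√1.7510 − 1] = 0.1616.
y₁ = 0.1616 × 8.816 = 1.425 ft.

y₁ = 1.425 ft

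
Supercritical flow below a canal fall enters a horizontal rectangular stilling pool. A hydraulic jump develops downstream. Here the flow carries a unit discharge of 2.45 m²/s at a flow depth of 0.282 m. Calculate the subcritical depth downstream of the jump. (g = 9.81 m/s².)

y₂ = 1.95 m

V₁ = q/y₁ = 2.45/0.282 = 8.69 m/s. Fr₁ = V₁/√(g·y₁) = 8.69/√(9.81×0.282) = 5.22.
By Bélanger, y₂/y₁ = ½[√(1 + 8Fr₁²) − 1] = ½[√219.3 − 1] = 6.90.
y₂ = 6.90 × 0.282 = 1.95 m.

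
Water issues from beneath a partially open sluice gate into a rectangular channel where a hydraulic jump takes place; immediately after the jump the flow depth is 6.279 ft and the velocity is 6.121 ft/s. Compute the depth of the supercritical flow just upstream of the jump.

y₁ = 1.807 ft

Fr₂ = V₂/√(g·y₂) = 6.121/√(32.2×6.279) = 0.4305.
Applying the sequent-depth relation in reverse, y₁/y₂ = ½[√(1 + 8Fr₂²) − 1] = ½[√2.4825 − 1] = 0.2878.
y₁ = 0.2878 × 6.279 = 1.807 ft.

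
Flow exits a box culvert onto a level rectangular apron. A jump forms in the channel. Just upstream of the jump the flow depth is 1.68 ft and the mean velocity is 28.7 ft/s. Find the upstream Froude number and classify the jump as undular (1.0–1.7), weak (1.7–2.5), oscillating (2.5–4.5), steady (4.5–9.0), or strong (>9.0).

Fr₁ = V₁/√(g·y₁) = 28.7/√(32.2×1.68) = 3.90.
Fr₁ = 3.90 lies in the oscillating range.

Fr₁ = 3.90; oscillating jump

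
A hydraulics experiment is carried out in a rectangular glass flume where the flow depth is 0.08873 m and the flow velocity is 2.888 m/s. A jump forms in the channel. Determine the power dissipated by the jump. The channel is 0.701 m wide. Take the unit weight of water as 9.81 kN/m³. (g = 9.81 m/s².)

Fr₁ = V₁/√(g·y₁) = 2.888/√(9.81×0.08873) = 3.095.
By Bélanger, y₂/y₁ = ½[√(1 + 8Fr₁²) − 1] = ½[√77.656 − 1] = 3.906.
y₂ = 3.906 × 0.08873 = 0.3466 m.
q = V₁·y₁ = 2.888 × 0.08873 = 0.2563 m²/s. V₂ = q/y₂ = 0.2563/0.3466 = 0.7394 m/s. E₁ = y₁ + V₁²/2g = 0.5138 m; E₂ = y₂ + V₂²/2g = 0.3745 m. ΔE = E₁ − E₂ = 0.1394 m.
Q = q·b = 0.2563 × 0.701 = 0.1796 m³/s. P = γ·Q·ΔE = 9.81 × 0.1796 × 0.1394 = 0.2456 kW.

P = 0.2456 kW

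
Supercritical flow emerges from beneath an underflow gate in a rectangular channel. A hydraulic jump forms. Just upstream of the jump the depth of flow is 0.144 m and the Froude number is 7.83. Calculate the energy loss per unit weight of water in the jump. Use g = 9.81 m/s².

ΔE = 2.99 m

Fr₁ = 7.83 (given).
By Bélanger, y₂/y₁ = ½[√(1 + 8Fr₁²) − 1] = ½[√491.5 − 1] = 10.6.
y₂ = 10.6 × 0.144 = 1.52 m.
V₁ = Fr₁·√(g·y₁) = 7.83×√(9.81×0.144) = 9.31 m/s; q = V₁·y₁ = 1.34 m²/s. V₂ = q/y₂ = 1.34/1.52 = 0.879 m/s. E₁ = y₁ + V₁²/2g = 4.56 m; E₂ = y₂ + V₂²/2g = 1.56 m. ΔE = E₁ − E₂ = 2.99 m.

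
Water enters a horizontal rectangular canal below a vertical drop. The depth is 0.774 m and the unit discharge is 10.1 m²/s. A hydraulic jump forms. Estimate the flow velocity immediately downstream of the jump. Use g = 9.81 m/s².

V₂ = 2.10 m/s

V₁ = q/y₁ = 10.1/0.774 = 13.0 m/s. Fr₁ = V₁/√(g·y₁) = 13.0/√(9.81×0.774) = 4.74.
By Bélanger, y₂/y₁ = ½[√(1 + 8Fr₁²) − 1] = ½[√180.4 − 1] = 6.22.
y₂ = 6.22 × 0.774 = 4.81 m.
V₂ = q/y₂ = 10.1/4.81 = 2.10 m/s.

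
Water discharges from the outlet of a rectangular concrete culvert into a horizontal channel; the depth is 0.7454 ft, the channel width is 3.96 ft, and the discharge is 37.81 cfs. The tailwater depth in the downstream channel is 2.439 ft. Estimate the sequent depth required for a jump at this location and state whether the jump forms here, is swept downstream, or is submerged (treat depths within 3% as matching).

q = Q/b = 37.81/3.96 = 9.548 ft²/s; V₁ = q/y₁ = 12.81 ft/s. Fr₁ = V₁/√(g·y₁) = 2.615.
From the momentum equation for a rectangular channel, y₂/y₁ = ½[√(1 + 8Fr₁²) − 1] = ½[√55.688 − 1] = 3.231.
y₂ = 3.231 × 0.7454 = 2.409 ft.
Tailwater y_tw = 2.439 ft: y_tw ≈ y₂, so the jump forms here.

y₂ = 2.409 ft; the jump forms here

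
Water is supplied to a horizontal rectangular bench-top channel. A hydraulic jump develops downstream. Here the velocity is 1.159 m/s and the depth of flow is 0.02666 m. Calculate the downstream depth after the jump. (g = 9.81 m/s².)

y₂ = 0.07315 m

Fr₁ = V₁/√(g·y₁) = 1.159/√(9.81×0.02666) = 2.266.
Sequent-depth ratio: y₂/y₁ = ½[√(1 + 8Fr₁²) − 1] = ½[√42.089 − 1] = 2.744.
y₂ = 2.744 × 0.02666 = 0.07315 m.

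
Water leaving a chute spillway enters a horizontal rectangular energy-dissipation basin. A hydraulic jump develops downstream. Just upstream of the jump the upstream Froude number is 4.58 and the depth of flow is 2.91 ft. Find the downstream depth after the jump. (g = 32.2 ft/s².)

y₂ = 17.4 ft

Fr₁ = 4.58 (given).
By Bélanger, y₂/y₁ = ½[√(1 + 8Fr₁²) − 1] = ½[√168.8 − 1] = 6.00.
y₂ = 6.00 × 2.91 = 17.4 ft.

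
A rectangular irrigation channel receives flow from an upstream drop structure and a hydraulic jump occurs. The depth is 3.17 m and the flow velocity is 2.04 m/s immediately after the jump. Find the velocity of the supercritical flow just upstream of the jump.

V₁ = 9.29 m/s

Fr₂ = V₂/√(g·y₂) = 2.04/√(9.81×3.17) = 0.366.
From the momentum equation (using Fr₂), y₁/y₂ = ½[√(1 + 8Fr₂²) − 1] = ½[√2.071 − 1] = 0.219.
y₁ = 0.219 × 3.17 = 0.696 m.
V₁ = q/y₁ = 6.47/0.696 = 9.29 m/s.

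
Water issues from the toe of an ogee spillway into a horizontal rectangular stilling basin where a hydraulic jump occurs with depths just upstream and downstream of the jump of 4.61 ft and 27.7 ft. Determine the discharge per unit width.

For a rectangular channel the momentum equation gives q² = ½·g·y₁·y₂·(y₁ + y₂) = ½×32.2×4.61×27.7×32.3 = 66427.
q = √66427 = 258 ft²/s.

q = 258 ft²/s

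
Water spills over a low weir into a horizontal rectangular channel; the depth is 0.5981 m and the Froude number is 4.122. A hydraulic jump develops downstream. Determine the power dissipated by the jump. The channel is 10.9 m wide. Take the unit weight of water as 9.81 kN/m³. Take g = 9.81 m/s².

Fr₁ = 4.122 (given).
By Bélanger, y₂/y₁ = ½[√(1 + 8Fr₁²) − 1] = ½[√136.93 − 1] = 5.351.
y₂ = 5.351 × 0.5981 = 3.200 m.
Head loss: ΔE = (y₂ − y₁)³/(4y₁y₂) = (3.200 − 0.5981)³/(4×0.5981×3.200) = 17.62/7.656 = 2.301 m.
V₁ = Fr₁·√(g·y₁) = 4.122×√(9.81×0.5981) = 9.985 m/s; q = V₁·y₁ = 5.972 m²/s. Q = q·b = 5.972 × 10.9 = 65.09 m³/s. P = γ·Q·ΔE = 9.81 × 65.09 × 2.301 = 1470 kW.

P = 1470 kW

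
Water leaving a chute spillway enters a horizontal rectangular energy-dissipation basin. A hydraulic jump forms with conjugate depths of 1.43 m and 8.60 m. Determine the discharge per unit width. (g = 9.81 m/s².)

For a rectangular channel the momentum equation gives q² = ½·g·y₁·y₂·(y₁ + y₂) = ½×9.81×1.43×8.60×10.0 = 605.
q = √605 = 24.6 m²/s.

q = 24.6 m²/s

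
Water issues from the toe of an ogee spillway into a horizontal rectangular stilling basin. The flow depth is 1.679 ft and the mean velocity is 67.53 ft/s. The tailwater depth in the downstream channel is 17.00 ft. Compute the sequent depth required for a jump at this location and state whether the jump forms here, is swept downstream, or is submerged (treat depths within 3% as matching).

Fr₁ = V₁/√(g·y₁) = 67.53/√(32.2×1.679) = 9.184.
By Bélanger, y₂/y₁ = ½[√(1 + 8Fr₁²) − 1] = ½[√675.80 − 1] = 12.50.
y₂ = 12.50 × 1.679 = 20.98 ft.
Tailwater y_tw = 17.00 ft: y_tw < y₂, so the jump is swept downstream.

y₂ = 20.98 ft; the jump is swept downstream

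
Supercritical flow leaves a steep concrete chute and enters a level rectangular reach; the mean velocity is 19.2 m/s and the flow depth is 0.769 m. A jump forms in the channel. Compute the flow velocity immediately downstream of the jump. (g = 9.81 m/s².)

Fr₁ = V₁/√(g·y₁) = 19.2/√(9.81×0.769) = 6.99.
Conjugate-depth relation: y₂/y₁ = ½[√(1 + 8Fr₁²) − 1] = ½[√391.9 − 1] = 9.40.
y₂ = 9.40 × 0.769 = 7.23 m.
q = V₁·y₁ = 19.2 × 0.769 = 14.8 m²/s.
V₂ = q/y₂ = 14.8/7.23 = 2.04 m/s.

V₂ = 2.04 m/s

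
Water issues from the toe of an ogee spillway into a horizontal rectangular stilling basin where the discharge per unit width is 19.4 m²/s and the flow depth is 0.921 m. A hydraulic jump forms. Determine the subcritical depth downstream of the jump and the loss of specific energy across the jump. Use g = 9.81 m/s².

y₂ = 8.68 m; ΔE = 14.6 m

V₁ = q/y₁ = 19.4/0.921 = 21.1 m/s. Fr₁ = V₁/√(g·y₁) = 21.1/√(9.81×0.921) = 7.01.
By Bélanger, y₂/y₁ = ½[√(1 + 8Fr₁²) − 1] = ½[√393.9 − 1] = 9.42.
y₂ = 9.42 × 0.921 = 8.68 m.
Head loss: ΔE = (y₂ − y₁)³/(4y₁y₂) = (8.68 − 0.921)³/(4×0.921×8.68) = 467/32.0 = 14.6 m.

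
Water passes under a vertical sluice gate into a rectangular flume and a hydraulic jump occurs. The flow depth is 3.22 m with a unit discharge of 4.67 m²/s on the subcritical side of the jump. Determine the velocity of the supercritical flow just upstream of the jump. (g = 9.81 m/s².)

V₁ = 12.2 m/s

V₂ = q/y₂ = 4.67/3.22 = 1.45 m/s; Fr₂ = V₂/√(g·y₂) = 0.258.
Since the conjugate-depth ratio holds either way, y₁/y₂ = ½[√(1 + 8Fr₂²) − 1] = ½[√1.533 − 1] = 0.119.
y₁ = 0.119 × 3.22 = 0.383 m.
V₁ = q/y₁ = 4.67/0.383 = 12.2 m/s.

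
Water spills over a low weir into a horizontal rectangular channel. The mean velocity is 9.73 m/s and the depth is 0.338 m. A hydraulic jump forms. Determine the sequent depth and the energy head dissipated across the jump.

y₂ = 2.39 m; ΔE = 2.68 m

Fr₁ = V₁/√(g·y₁) = 9.73/√(9.81×0.338) = 5.34.
Conjugate-depth relation: y₂/y₁ = ½[√(1 + 8Fr₁²) − 1] = ½[√229.4 − 1] = 7.07.
y₂ = 7.07 × 0.338 = 2.39 m.
Head loss: ΔE = (y₂ − y₁)³/(4y₁y₂) = (2.39 − 0.338)³/(4×0.338×2.39) = 8.65/3.23 = 2.68 m.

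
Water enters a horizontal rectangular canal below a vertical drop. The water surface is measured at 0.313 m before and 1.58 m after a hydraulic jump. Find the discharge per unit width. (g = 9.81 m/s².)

q = 2.14 m²/s

For a rectangular channel the momentum equation gives q² = ½·g·y₁·y₂·(y₁ + y₂) = ½×9.81×0.313×1.58×1.89 = 4.59.
q = √4.59 = 2.14 m²/s.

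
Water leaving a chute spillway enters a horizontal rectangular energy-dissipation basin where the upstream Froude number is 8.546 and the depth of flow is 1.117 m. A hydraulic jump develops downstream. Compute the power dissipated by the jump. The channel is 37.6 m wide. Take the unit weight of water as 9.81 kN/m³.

Fr₁ = 8.546 (given).
By Bélanger, y₂/y₁ = ½[√(1 + 8Fr₁²) − 1] = ½[√585.27 − 1] = 11.60.
y₂ = 11.60 × 1.117 = 12.95 m.
V₁ = Fr₁·√(g·y₁) = 8.546×√(9.81×1.117) = 28.29 m/s; q = V₁·y₁ = 31.60 m²/s. V₂ = q/y₂ = 31.60/12.95 = 2.440 m/s. E₁ = y₁ + V₁²/2g = 41.91 m; E₂ = y₂ + V₂²/2g = 13.26 m. ΔE = E₁ − E₂ = 28.65 m.
Q = q·b = 31.60 × 37.6 = 1188 m³/s. P = γ·Q·ΔE = 9.81 × 1188 × 28.65 = 333935 kW.

P = 333935 kW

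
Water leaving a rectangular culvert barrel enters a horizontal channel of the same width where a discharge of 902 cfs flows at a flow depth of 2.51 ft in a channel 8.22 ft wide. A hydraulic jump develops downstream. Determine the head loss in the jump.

ΔE = 15.4 ft

q = Q/b = 902/8.22 = 110 ft²/s; V₁ = q/y₁ = 43.7 ft/s. Fr₁ = V₁/√(g·y₁) = 4.86.
By Bélanger, y₂/y₁ = ½[√(1 + 8Fr₁²) − 1] = ½[√190.2 − 1] = 6.40.
y₂ = 6.40 × 2.51 = 16.1 ft.
Head loss: ΔE = (y₂ − y₁)³/(4y₁y₂) = (16.1 − 2.51)³/(4×2.51×16.1) = 2484/161 = 15.4 ft.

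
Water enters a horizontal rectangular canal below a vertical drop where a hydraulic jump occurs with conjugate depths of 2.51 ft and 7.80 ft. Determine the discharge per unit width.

For a rectangular channel the momentum equation gives q² = ½·g·y₁·y₂·(y₁ + y₂) = ½×32.2×2.51×7.80×10.3 = 3250.
q = √3250 = 57.0 ft²/s.

q = 57.0 ft²/s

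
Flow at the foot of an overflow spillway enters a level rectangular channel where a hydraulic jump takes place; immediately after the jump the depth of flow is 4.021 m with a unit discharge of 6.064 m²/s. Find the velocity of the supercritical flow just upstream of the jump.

V₂ = q/y₂ = 6.064/4.021 = 1.508 m/s; Fr₂ = V₂/√(g·y₂) = 0.2401.
From the momentum equation (using Fr₂), y₁/y₂ = ½[√(1 + 8Fr₂²) − 1] = ½[√1.4613 − 1] = 0.1044.
y₁ = 0.1044 × 4.021 = 0.4198 m.
V₁ = q/y₁ = 6.064/0.4198 = 14.44 m/s.

V₁ = 14.44 m/s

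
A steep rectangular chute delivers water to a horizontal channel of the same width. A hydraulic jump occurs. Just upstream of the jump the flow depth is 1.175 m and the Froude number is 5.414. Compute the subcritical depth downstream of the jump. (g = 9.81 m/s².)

Fr₁ = 5.414 (given).
By Bélanger, y₂/y₁ = ½[√(1 + 8Fr₁²) − 1] = ½[√235.49 − 1] = 7.173.
y₂ = 7.173 × 1.175 = 8.428 m.

y₂ = 8.428 m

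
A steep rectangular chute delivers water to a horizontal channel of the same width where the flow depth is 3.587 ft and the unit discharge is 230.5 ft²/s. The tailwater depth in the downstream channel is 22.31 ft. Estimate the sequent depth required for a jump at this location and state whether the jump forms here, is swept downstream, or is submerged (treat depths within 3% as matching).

V₁ = q/y₁ = 230.5/3.587 = 64.26 ft/s. Fr₁ = V₁/√(g·y₁) = 64.26/√(32.2×3.587) = 5.979.
Bélanger equation: y₂/y₁ = ½[√(1 + 8Fr₁²) − 1] = ½[√287.01 − 1] = 7.971.
y₂ = 7.971 × 3.587 = 28.59 ft.
Tailwater y_tw = 22.31 ft: y_tw < y₂, so the jump is swept downstream.

y₂ = 28.59 ft; the jump is swept downstream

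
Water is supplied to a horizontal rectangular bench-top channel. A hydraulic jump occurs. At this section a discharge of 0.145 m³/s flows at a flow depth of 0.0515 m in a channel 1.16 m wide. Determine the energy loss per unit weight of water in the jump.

ΔE = 0.112 m

q = Q/b = 0.145/1.16 = 0.125 m²/s; V₁ = q/y₁ = 2.43 m/s. Fr₁ = V₁/√(g·y₁) = 3.41.
Bélanger equation: y₂/y₁ = ½[√(1 + 8Fr₁²) − 1] = ½[√94.29 − 1] = 4.36.
y₂ = 4.36 × 0.0515 = 0.224 m.
V₂ = q/y₂ = 0.125/0.224 = 0.557 m/s. E₁ = y₁ + V₁²/2g = 0.352 m; E₂ = y₂ + V₂²/2g = 0.240 m. ΔE = E₁ − E₂ = 0.112 m.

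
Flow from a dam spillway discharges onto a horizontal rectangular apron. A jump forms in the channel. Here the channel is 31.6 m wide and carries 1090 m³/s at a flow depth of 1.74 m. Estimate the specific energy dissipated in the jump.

ΔE = 10.3 m

q = Q/b = 1090/31.6 = 34.5 m²/s; V₁ = q/y₁ = 19.8 m/s. Fr₁ = V₁/√(g·y₁) = 4.80.
By Bélanger, y₂/y₁ = ½[√(1 + 8Fr₁²) − 1] = ½[√185.2 − 1] = 6.30.
y₂ = 6.30 × 1.74 = 11.0 m.
V₂ = q/y₂ = 34.5/11.0 = 3.14 m/s. E₁ = y₁ + V₁²/2g = 21.8 m; E₂ = y₂ + V₂²/2g = 11.5 m. ΔE = E₁ − E₂ = 10.3 m.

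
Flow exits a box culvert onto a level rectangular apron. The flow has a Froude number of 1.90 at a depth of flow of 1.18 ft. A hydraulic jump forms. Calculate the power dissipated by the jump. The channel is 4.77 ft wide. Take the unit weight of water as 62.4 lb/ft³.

P = 1.85 hp

Fr₁ = 1.90 (given).
Bélanger equation: y₂/y₁ = ½[√(1 + 8Fr₁²) − 1] = ½[√29.88 − 1] = 2.23.
y₂ = 2.23 × 1.18 = 2.64 ft.
Head loss: ΔE = (y₂ − y₁)³/(4y₁y₂) = (2.64 − 1.18)³/(4×1.18×2.64) = 3.08/12.4 = 0.248 ft.
V₁ = Fr₁·√(g·y₁) = 1.90×√(32.2×1.18) = 11.7 ft/s; q = V₁·y₁ = 13.8 ft²/s. Q = q·b = 13.8 × 4.77 = 65.9 cfs. P = γ·Q·ΔE/550 = 62.4 × 65.9 × 0.248 / 550 = 1.85 hp.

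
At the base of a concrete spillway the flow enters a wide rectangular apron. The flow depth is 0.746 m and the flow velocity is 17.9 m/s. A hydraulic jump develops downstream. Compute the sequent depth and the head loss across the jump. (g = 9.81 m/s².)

Fr₁ = V₁/√(g·y₁) = 17.9/√(9.81×0.746) = 6.62.
Sequent-depth ratio: y₂/y₁ = ½[√(1 + 8Fr₁²) − 1] = ½[√351.3 − 1] = 8.87.
y₂ = 8.87 × 0.746 = 6.62 m.
Head loss: ΔE = (y₂ − y₁)³/(4y₁y₂) = (6.62 − 0.746)³/(4×0.746×6.62) = 202/19.7 = 10.3 m.

y₂ = 6.62 m; ΔE = 10.3 m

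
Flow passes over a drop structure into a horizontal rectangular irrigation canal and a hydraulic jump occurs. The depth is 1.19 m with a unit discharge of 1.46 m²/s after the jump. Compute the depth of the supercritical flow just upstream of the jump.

y₁ = 0.253 m

V₂ = q/y₂ = 1.46/1.19 = 1.23 m/s; Fr₂ = V₂/√(g·y₂) = 0.359.
Since the conjugate-depth ratio holds either way, y₁/y₂ = ½[√(1 + 8Fr₂²) − 1] = ½[√2.032 − 1] = 0.213.
y₁ = 0.213 × 1.19 = 0.253 m.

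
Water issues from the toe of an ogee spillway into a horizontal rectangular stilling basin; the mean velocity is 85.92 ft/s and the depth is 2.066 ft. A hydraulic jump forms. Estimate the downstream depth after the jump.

y₂ = 29.76 ft

Fr₁ = V₁/√(g·y₁) = 85.92/√(32.2×2.066) = 10.53.
By Bélanger, y₂/y₁ = ½[√(1 + 8Fr₁²) − 1] = ½[√888.75 − 1] = 14.41.
y₂ = 14.41 × 2.066 = 29.76 ft.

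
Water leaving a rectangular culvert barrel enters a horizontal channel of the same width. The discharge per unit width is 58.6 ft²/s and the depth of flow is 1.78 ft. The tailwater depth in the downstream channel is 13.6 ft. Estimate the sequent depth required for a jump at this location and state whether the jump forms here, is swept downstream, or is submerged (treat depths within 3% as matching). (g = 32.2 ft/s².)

y₂ = 10.1 ft; the jump is submerged

V₁ = q/y₁ = 58.6/1.78 = 32.9 ft/s. Fr₁ = V₁/√(g·y₁) = 32.9/√(32.2×1.78) = 4.35.
Sequent-depth ratio: y₂/y₁ = ½[√(1 + 8Fr₁²) − 1] = ½[√152.3 − 1] = 5.67.
y₂ = 5.67 × 1.78 = 10.1 ft.
Tailwater y_tw = 13.6 ft: y_tw > y₂, so the jump is submerged.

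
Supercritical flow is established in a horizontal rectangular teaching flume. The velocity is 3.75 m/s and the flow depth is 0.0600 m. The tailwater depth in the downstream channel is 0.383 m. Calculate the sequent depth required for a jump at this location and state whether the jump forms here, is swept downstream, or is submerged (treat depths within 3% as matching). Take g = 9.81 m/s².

Fr₁ = V₁/√(g·y₁) = 3.75/√(9.81×0.0600) = 4.89.
By Bélanger, y₂/y₁ = ½[√(1 + 8Fr₁²) − 1] = ½[√192.1 − 1] = 6.43.
y₂ = 6.43 × 0.0600 = 0.386 m.
Tailwater y_tw = 0.383 m: y_tw ≈ y₂, so the jump forms here.

y₂ = 0.386 m; the jump forms here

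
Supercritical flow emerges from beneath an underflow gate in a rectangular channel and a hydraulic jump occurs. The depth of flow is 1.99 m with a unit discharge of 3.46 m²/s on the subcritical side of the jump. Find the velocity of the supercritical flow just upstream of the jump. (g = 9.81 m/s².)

V₁ = 7.01 m/s

V₂ = q/y₂ = 3.46/1.99 = 1.74 m/s; Fr₂ = V₂/√(g·y₂) = 0.394.
Applying the sequent-depth relation in reverse, y₁/y₂ = ½[√(1 + 8Fr₂²) − 1] = ½[√2.239 − 1] = 0.248.
y₁ = 0.248 × 1.99 = 0.494 m.
V₁ = q/y₁ = 3.46/0.494 = 7.01 m/s.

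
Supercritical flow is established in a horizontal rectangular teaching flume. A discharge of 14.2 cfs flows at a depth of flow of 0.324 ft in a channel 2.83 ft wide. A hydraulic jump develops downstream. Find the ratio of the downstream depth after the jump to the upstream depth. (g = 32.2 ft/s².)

q = Q/b = 14.2/2.83 = 5.02 ft²/s; V₁ = q/y₁ = 15.5 ft/s. Fr₁ = V₁/√(g·y₁) = 4.79.
Bélanger equation: y₂/y₁ = ½[√(1 + 8Fr₁²) − 1] = ½[√184.9 − 1] = 6.30.

y₂/y₁ = 6.30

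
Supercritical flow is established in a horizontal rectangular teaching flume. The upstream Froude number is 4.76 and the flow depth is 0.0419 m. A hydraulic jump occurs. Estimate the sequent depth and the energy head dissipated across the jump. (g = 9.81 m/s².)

y₂ = 0.262 m; ΔE = 0.243 m

Fr₁ = 4.76 (given).
By Bélanger, y₂/y₁ = ½[√(1 + 8Fr₁²) − 1] = ½[√182.3 − 1] = 6.25.
y₂ = 6.25 × 0.0419 = 0.262 m.
V₁ = Fr₁·√(g·y₁) = 4.76×√(9.81×0.0419) = 3.05 m/s; q = V₁·y₁ = 0.128 m²/s. V₂ = q/y₂ = 0.128/0.262 = 0.488 m/s. E₁ = y₁ + V₁²/2g = 0.517 m; E₂ = y₂ + V₂²/2g = 0.274 m. ΔE = E₁ − E₂ = 0.243 m.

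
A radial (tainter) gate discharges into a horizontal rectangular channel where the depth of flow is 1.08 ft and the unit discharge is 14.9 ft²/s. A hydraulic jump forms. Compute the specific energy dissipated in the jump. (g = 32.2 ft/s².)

ΔE = 0.597 ft

V₁ = q/y₁ = 14.9/1.08 = 13.8 ft/s. Fr₁ = V₁/√(g·y₁) = 13.8/√(32.2×1.08) = 2.34.
From the momentum equation for a rectangular channel, y₂/y₁ = ½[√(1 + 8Fr₁²) − 1] = ½[√44.79 − 1] = 2.85.
y₂ = 2.85 × 1.08 = 3.07 ft.
V₂ = q/y₂ = 14.9/3.07 = 4.85 ft/s. E₁ = y₁ + V₁²/2g = 4.04 ft; E₂ = y₂ + V₂²/2g = 3.44 ft. ΔE = E₁ − E₂ = 0.597 ft.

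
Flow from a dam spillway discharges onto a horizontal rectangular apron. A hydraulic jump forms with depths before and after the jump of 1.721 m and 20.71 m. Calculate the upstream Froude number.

For a rectangular channel the momentum equation gives q² = ½·g·y₁·y₂·(y₁ + y₂) = ½×9.81×1.721×20.71×22.43 = 3921.
q = √3921 = 62.62 m²/s.
V₁ = q/y₁ = 36.39 m/s; Fr₁ = V₁/√(g·y₁) = 8.856.

Fr₁ = 8.856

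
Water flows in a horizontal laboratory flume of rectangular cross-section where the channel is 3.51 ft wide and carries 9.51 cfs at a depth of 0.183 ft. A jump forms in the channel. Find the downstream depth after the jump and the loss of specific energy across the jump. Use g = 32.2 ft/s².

q = Q/b = 9.51/3.51 = 2.71 ft²/s; V₁ = q/y₁ = 14.8 ft/s. Fr₁ = V₁/√(g·y₁) = 6.10.
Sequent-depth ratio: y₂/y₁ = ½[√(1 + 8Fr₁²) − 1] = ½[√298.6 − 1] = 8.14.
y₂ = 8.14 × 0.183 = 1.49 ft.
Head loss: ΔE = (y₂ − y₁)³/(4y₁y₂) = (1.49 − 0.183)³/(4×0.183×1.49) = 2.23/1.09 = 2.05 ft.

y₂ = 1.49 ft; ΔE = 2.05 ft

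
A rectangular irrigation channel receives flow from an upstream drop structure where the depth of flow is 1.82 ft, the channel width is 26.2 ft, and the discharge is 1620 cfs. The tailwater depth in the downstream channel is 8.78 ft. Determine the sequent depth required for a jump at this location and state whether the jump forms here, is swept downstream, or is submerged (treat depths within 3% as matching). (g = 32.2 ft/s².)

q = Q/b = 1620/26.2 = 61.8 ft²/s; V₁ = q/y₁ = 34.0 ft/s. Fr₁ = V₁/√(g·y₁) = 4.44.
From the momentum equation for a rectangular channel, y₂/y₁ = ½[√(1 + 8Fr₁²) − 1] = ½[√158.6 − 1] = 5.80.
y₂ = 5.80 × 1.82 = 10.5 ft.
Tailwater y_tw = 8.78 ft: y_tw < y₂, so the jump is swept downstream.

y₂ = 10.5 ft; the jump is swept downstream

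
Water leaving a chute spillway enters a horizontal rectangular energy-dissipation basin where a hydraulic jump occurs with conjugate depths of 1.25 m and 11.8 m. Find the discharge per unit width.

q = 30.7 m²/s

For a rectangular channel the momentum equation gives q² = ½·g·y₁·y₂·(y₁ + y₂) = ½×9.81×1.25×11.8×13.1 = 944.
q = √944 = 30.7 m²/s.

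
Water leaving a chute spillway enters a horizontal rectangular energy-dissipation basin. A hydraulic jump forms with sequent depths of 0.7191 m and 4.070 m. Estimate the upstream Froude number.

Fr₁ = 4.341

For a rectangular channel the momentum equation gives q² = ½·g·y₁·y₂·(y₁ + y₂) = ½×9.81×0.7191×4.070×4.789 = 68.75.
q = √68.75 = 8.292 m²/s.
V₁ = q/y₁ = 11.53 m/s; Fr₁ = V₁/√(g·y₁) = 4.341.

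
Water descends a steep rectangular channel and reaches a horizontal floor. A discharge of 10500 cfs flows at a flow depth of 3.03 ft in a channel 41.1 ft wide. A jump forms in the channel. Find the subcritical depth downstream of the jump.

y₂ = 35.1 ft

q = Q/b = 10500/41.1 = 255 ft²/s; V₁ = q/y₁ = 84.3 ft/s. Fr₁ = V₁/√(g·y₁) = 8.54.
Conjugate-depth relation: y₂/y₁ = ½[√(1 + 8Fr₁²) − 1] = ½[√583.9 − 1] = 11.6.
y₂ = 11.6 × 3.03 = 35.1 ft.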